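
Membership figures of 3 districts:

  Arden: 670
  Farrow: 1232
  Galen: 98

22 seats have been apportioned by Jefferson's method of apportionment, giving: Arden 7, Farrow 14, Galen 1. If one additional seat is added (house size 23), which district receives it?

Arden

Priority for the next seat is population ÷ (current seats + 1).
Priorities: Arden 83.750, Farrow 82.133, Galen 49.000.
Highest priority: Arden.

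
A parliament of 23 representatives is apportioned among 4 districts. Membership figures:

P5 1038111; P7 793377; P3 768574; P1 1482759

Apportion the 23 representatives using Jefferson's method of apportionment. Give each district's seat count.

Standard divisor 4082821/23 ≈ 177513.957; standard quotas: P5 5.848, P7 4.469, P3 4.330, P1 8.353.
Rounding down gives 5, 4, 4, 8 = 21 seats, so the divisor must be adjusted.
With modified divisor 161700: modified quotas P5 6.420, P7 4.906, P3 4.753, P1 9.170.
Rounding down: P5 6, P7 4, P3 4, P1 9 (total 23).

P5 6, P7 4, P3 4, P1 9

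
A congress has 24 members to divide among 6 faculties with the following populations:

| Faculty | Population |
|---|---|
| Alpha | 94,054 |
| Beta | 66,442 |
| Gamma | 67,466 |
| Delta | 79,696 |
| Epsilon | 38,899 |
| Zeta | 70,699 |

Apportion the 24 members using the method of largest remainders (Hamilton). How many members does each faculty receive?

Alpha 5; Beta 4; Gamma 4; Delta 5; Epsilon 2; Zeta 4

Total 417256; standard divisor 417256/24 ≈ 17385.667.
Standard quotas: Alpha 5.4099, Beta 3.8217, Gamma 3.8806, Delta 4.5840, Epsilon 2.2374, Zeta 4.0665.
Lower quotas: Alpha 5, Beta 3, Gamma 3, Delta 4, Epsilon 2, Zeta 4 (sum 21, leaving 3 seats).
Remainders in descending order: Gamma 0.8806, Beta 0.8217, Delta 0.5840, Alpha 0.4099, Epsilon 0.2374, Zeta 0.0665.
Largest remainders: Gamma, Beta, Delta receive the extra seats.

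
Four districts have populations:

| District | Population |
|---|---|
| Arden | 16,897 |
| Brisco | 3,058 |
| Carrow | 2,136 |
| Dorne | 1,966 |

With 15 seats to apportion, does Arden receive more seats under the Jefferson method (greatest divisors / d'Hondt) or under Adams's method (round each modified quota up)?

Jefferson: Arden 11, Brisco 2, Carrow 1, Dorne 1.
Adams: Arden 9, Brisco 2, Carrow 2, Dorne 2.
Arden gets 11 under Jefferson and 9 under Adams.

Jefferson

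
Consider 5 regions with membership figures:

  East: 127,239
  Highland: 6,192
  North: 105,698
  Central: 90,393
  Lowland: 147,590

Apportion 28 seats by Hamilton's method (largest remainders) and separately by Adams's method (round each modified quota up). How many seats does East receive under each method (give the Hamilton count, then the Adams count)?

8 and 7

Hamilton: East 8, Highland 0, North 6, Central 5, Lowland 9.
Adams: East 7, Highland 1, North 6, Central 5, Lowland 9.
East gets 8 under Hamilton and 7 under Adams.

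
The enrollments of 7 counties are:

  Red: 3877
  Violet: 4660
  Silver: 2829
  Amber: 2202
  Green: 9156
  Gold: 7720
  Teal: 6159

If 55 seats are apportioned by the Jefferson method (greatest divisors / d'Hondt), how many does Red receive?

Standard divisor 36603/55 ≈ 665.509; standard quotas: Red 5.826, Violet 7.002, Silver 4.251, Amber 3.309, Green 13.758, Gold 11.600, Teal 9.255.
Rounding down gives 5, 7, 4, 3, 13, 11, 9 = 52 seats, so the divisor must be adjusted.
With modified divisor 630: modified quotas Red 6.154, Violet 7.397, Silver 4.490, Amber 3.495, Green 14.533, Gold 12.254, Teal 9.776.
Rounding down: Red 6, Violet 7, Silver 4, Amber 3, Green 14, Gold 12, Teal 9 (total 55).
Red receives 6.

6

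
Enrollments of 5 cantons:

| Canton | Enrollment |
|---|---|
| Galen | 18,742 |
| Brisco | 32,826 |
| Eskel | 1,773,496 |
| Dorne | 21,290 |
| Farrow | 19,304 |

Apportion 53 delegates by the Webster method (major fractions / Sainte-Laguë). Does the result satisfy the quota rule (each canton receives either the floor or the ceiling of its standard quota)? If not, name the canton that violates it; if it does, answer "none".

Eskel

Standard quotas: Galen 0.532, Brisco 0.933, Eskel 50.382, Dorne 0.605, Farrow 0.548.
Webster allocation: Galen 1, Brisco 1, Eskel 49, Dorne 1, Farrow 1.
Eskel has quota 50.382 (lower 50, upper 51) but receives 49 — outside the quota interval.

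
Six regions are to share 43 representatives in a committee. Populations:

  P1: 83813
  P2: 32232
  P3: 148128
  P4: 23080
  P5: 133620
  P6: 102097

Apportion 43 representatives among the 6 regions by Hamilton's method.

P1=7; P2=3; P3=12; P4=2; P5=11; P6=8

Total 522970; standard divisor 522970/43 ≈ 12162.093.
Standard quotas: P1 6.8913, P2 2.6502, P3 12.1795, P4 1.8977, P5 10.9866, P6 8.3947.
Lower quotas: P1 6, P2 2, P3 12, P4 1, P5 10, P6 8 (sum 39, leaving 4 seats).
Remainders in descending order: P5 0.9866, P4 0.8977, P1 0.8913, P2 0.6502, P6 0.3947, P3 0.1795.
Largest remainders: P5, P4, P1, P2 receive the extra seats.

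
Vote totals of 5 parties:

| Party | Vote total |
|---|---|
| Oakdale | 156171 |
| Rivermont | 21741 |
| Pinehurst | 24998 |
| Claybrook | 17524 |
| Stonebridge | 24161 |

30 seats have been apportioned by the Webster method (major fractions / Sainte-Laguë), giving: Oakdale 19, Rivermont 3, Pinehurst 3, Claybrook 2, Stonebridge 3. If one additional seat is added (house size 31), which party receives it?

Oakdale

Priority for the next seat is population ÷ (current seats + 0.5).
Priorities: Oakdale 8008.769, Rivermont 6211.714, Pinehurst 7142.286, Claybrook 7009.600, Stonebridge 6903.143.
Highest priority: Oakdale.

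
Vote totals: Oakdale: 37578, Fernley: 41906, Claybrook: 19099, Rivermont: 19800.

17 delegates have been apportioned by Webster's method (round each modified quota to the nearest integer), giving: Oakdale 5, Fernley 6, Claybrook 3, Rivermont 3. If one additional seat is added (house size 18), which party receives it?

Priority for the next seat is population ÷ (current seats + 0.5).
Priorities: Oakdale 6832.364, Fernley 6447.077, Claybrook 5456.857, Rivermont 5657.143.
Highest priority: Oakdale.

Oakdale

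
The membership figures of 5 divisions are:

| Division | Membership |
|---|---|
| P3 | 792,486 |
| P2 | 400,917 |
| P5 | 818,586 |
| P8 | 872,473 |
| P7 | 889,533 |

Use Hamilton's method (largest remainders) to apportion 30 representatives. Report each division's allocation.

P3=6, P2=3, P5=7, P8=7, P7=7

Total 3773995; standard divisor 3773995/30 ≈ 125799.833.
Standard quotas: P3 6.2996, P2 3.1869, P5 6.5071, P8 6.9354, P7 7.0710.
Lower quotas: P3 6, P2 3, P5 6, P8 6, P7 7 (sum 28, leaving 2 seats).
Remainders in descending order: P8 0.9354, P5 0.5071, P3 0.2996, P2 0.1869, P7 0.0710.
Largest remainders: P8, P5 receive the extra seats.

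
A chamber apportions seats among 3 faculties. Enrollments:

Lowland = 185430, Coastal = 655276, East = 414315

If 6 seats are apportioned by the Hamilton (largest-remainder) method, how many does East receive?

Standard divisor: 1255021 ÷ 6 ≈ 209170.167.
Standard quotas: Lowland 0.8865, Coastal 3.1327, East 1.9808.
Lower quotas: Lowland 0, Coastal 3, East 1 (sum 4, leaving 2 seats).
Remainders in descending order: East 0.9808, Lowland 0.8865, Coastal 0.1327.
Largest remainders: East, Lowland receive the extra seats.
East receives 2.

2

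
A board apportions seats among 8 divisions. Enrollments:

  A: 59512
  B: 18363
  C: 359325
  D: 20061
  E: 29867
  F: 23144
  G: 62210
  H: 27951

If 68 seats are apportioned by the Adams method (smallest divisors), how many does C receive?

39

Standard divisor 600433/68 ≈ 8829.897; standard quotas: A 6.740, B 2.080, C 40.694, D 2.272, E 3.382, F 2.621, G 7.045, H 3.165.
Rounding up gives 7, 3, 41, 3, 4, 3, 8, 4 = 73 seats, so the divisor must be adjusted.
With modified divisor 9400: modified quotas A 6.331, B 1.954, C 38.226, D 2.134, E 3.177, F 2.462, G 6.618, H 2.974.
Rounding up: A 7, B 2, C 39, D 3, E 4, F 3, G 7, H 3 (total 68).
C receives 39.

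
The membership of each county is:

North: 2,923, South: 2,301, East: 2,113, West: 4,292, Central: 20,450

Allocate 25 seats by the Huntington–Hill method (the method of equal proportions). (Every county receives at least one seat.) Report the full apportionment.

With divisor 1280: modified quotas North 2.284, South 1.798, East 1.651, West 3.353, Central 15.977.
Geometric-mean thresholds: North √(2·3)=2.449, South √(1·2)=1.414, East √(1·2)=1.414, West √(3·4)=3.464, Central √(15·16)=15.492.
Each quota rounded against its threshold gives North 2, South 2, East 2, West 3, Central 16 (total 25).

North 2, South 2, East 2, West 3, Central 16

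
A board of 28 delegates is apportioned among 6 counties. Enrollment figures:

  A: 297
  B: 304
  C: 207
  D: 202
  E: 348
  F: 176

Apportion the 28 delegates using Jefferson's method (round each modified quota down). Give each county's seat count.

A 5, B 6, C 4, D 4, E 6, F 3

Standard divisor 1534/28 ≈ 54.786; standard quotas: A 5.421, B 5.549, C 3.778, D 3.687, E 6.352, F 3.213.
Rounding down gives 5, 5, 3, 3, 6, 3 = 25 seats, so the divisor must be adjusted.
With modified divisor 50: modified quotas A 5.940, B 6.080, C 4.140, D 4.040, E 6.960, F 3.520.
Rounding down: A 5, B 6, C 4, D 4, E 6, F 3 (total 28).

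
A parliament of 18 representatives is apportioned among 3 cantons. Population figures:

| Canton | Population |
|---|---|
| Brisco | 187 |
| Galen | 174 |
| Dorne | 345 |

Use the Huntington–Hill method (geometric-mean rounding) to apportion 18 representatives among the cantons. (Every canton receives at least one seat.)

With divisor 40: modified quotas Brisco 4.675, Galen 4.350, Dorne 8.625.
Geometric-mean thresholds: Brisco √(4·5)=4.472, Galen √(4·5)=4.472, Dorne √(8·9)=8.485.
Each quota rounded against its threshold gives Brisco 5, Galen 4, Dorne 9 (total 18).

Brisco 5; Galen 4; Dorne 9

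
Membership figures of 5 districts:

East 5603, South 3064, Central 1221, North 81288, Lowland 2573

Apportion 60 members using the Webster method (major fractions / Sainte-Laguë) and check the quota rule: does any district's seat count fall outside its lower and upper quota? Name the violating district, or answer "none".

North

Standard quotas: East 3.586, South 1.961, Central 0.781, North 52.025, Lowland 1.647.
Webster allocation: East 4, South 2, Central 1, North 51, Lowland 2.
North has quota 52.025 (lower 52, upper 53) but receives 51 — outside the quota interval.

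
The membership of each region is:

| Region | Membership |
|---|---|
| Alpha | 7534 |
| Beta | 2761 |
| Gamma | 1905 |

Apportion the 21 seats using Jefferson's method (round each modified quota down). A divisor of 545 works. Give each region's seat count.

Alpha: 13, Beta: 5, Gamma: 3

With modified divisor 545: modified quotas Alpha 13.824, Beta 5.066, Gamma 3.495.
Rounding down: Alpha 13, Beta 5, Gamma 3 (total 21).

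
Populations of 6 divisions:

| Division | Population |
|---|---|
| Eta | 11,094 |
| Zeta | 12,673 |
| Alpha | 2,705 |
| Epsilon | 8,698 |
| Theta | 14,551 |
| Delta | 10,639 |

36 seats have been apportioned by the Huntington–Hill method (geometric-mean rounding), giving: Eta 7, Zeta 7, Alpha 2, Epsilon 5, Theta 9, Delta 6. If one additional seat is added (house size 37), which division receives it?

Priority for the next seat is population ÷ (√(s·(s+1))).
Priorities: Eta 1482.498, Zeta 1693.501, Alpha 1104.312, Epsilon 1588.030, Theta 1533.810, Delta 1641.633.
Highest priority: Zeta.

Zeta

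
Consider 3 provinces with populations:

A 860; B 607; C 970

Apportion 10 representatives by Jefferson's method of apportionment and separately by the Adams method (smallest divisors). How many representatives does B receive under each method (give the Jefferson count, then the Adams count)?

Jefferson: A 4, B 2, C 4.
Adams: A 3, B 3, C 4.
B gets 2 under Jefferson and 3 under Adams.

2 and 3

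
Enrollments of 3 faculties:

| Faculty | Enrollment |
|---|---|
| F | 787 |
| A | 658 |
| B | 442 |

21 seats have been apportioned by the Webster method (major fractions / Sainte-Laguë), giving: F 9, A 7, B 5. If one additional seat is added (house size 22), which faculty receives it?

Priority for the next seat is population ÷ (current seats + 0.5).
Priorities: F 82.842, A 87.733, B 80.364.
Highest priority: A.

A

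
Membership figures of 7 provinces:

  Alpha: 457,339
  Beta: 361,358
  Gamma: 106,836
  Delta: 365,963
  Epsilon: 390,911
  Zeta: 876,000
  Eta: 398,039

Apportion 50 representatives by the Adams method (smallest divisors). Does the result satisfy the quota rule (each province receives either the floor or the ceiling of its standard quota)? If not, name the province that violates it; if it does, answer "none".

Standard quotas: Alpha 7.735, Beta 6.111, Gamma 1.807, Delta 6.189, Epsilon 6.611, Zeta 14.815, Eta 6.732.
Adams allocation: Alpha 8, Beta 6, Gamma 2, Delta 6, Epsilon 7, Zeta 14, Eta 7.
Every allocation lies between the lower and upper quota.

none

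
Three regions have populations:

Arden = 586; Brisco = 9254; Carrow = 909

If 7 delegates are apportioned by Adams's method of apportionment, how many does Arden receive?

1

Standard divisor 10749/7 ≈ 1535.571; standard quotas: Arden 0.382, Brisco 6.026, Carrow 0.592.
Rounding up gives 1, 7, 1 = 9 seats, so the divisor must be adjusted.
With modified divisor 2100: modified quotas Arden 0.279, Brisco 4.407, Carrow 0.433.
Rounding up: Arden 1, Brisco 5, Carrow 1 (total 7).
Arden receives 1.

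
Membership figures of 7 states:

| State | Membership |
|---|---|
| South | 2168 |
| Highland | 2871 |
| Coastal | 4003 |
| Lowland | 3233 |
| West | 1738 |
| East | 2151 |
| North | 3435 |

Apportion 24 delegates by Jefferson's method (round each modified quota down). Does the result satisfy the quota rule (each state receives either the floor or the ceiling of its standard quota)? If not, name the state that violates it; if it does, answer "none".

Standard quotas: South 2.655, Highland 3.516, Coastal 4.902, Lowland 3.959, West 2.128, East 2.634, North 4.206.
Jefferson allocation: South 3, Highland 4, Coastal 5, Lowland 4, West 2, East 2, North 4.
Every allocation lies between the lower and upper quota.

none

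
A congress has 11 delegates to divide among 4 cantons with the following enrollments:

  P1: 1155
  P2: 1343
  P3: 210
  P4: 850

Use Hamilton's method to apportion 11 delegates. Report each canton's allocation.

Total 3558; standard divisor 3558/11 ≈ 323.455.
Standard quotas: P1 3.571, P2 4.152, P3 0.649, P4 2.628.
Lower quotas: P1 3, P2 4, P3 0, P4 2 (sum 9, leaving 2 seats).
Remainders in descending order: P3 0.649, P4 0.628, P1 0.571, P2 0.152.
The surplus seats go to P3, P4.

P1 3, P2 4, P3 1, P4 3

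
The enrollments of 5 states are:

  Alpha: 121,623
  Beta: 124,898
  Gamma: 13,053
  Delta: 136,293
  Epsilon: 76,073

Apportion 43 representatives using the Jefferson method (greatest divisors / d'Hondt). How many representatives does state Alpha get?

Standard divisor 471940/43 ≈ 10975.349; standard quotas: Alpha 11.081, Beta 11.380, Gamma 1.189, Delta 12.418, Epsilon 6.931.
Rounding down gives 11, 11, 1, 12, 6 = 41 seats, so the divisor must be adjusted.
With modified divisor 10450: modified quotas Alpha 11.639, Beta 11.952, Gamma 1.249, Delta 13.042, Epsilon 7.280.
Rounding down: Alpha 11, Beta 11, Gamma 1, Delta 13, Epsilon 7 (total 43).
Alpha receives 11.

11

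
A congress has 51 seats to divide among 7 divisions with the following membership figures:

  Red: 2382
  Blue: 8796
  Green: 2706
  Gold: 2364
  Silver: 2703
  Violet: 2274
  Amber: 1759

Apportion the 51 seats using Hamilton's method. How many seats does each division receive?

Red: 5, Blue: 20, Green: 6, Gold: 5, Silver: 6, Violet: 5, Amber: 4

The standard divisor is 22984/51 ≈ 450.667.
Standard quotas: Red 5.2855, Blue 19.5178, Green 6.0044, Gold 5.2456, Silver 5.9978, Violet 5.0459, Amber 3.9031.
Lower quotas: Red 5, Blue 19, Green 6, Gold 5, Silver 5, Violet 5, Amber 3 (sum 48, leaving 3 seats).
Remainders in descending order: Silver 0.9978, Amber 0.9031, Blue 0.5178, Red 0.2855, Gold 0.2456, Violet 0.0459, Green 0.0044.
The surplus seats go to Silver, Amber, Blue.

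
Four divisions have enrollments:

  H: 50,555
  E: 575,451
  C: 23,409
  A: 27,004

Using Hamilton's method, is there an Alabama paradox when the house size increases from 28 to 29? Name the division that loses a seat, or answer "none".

none

At 28 seats: H 2, E 24, C 1, A 1.
At 29 seats: H 2, E 25, C 1, A 1.
No division's allocation decreased.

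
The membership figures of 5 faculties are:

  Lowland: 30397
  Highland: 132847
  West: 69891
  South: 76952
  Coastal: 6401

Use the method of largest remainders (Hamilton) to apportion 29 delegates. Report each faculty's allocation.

The standard divisor is 316488/29 ≈ 10913.379.
Standard quotas: Lowland 2.7853, Highland 12.1729, West 6.4042, South 7.0512, Coastal 0.5865.
Lower quotas: Lowland 2, Highland 12, West 6, South 7, Coastal 0 (sum 27, leaving 2 seats).
Remainders in descending order: Lowland 0.7853, Coastal 0.5865, West 0.4042, Highland 0.1729, South 0.0512.
Largest remainders: Lowland, Coastal receive the extra seats.

Lowland 3, Highland 12, West 6, South 7, Coastal 1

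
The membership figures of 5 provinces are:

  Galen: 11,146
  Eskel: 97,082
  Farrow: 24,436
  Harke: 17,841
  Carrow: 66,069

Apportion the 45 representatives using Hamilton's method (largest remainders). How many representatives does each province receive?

Total 216574; standard divisor 216574/45 ≈ 4812.756.
Standard quotas: Galen 2.3159, Eskel 20.1718, Farrow 5.0773, Harke 3.7070, Carrow 13.7279.
Lower quotas: Galen 2, Eskel 20, Farrow 5, Harke 3, Carrow 13 (sum 43, leaving 2 seats).
Remainders in descending order: Carrow 0.7279, Harke 0.7070, Galen 0.3159, Eskel 0.1718, Farrow 0.0773.
The surplus seats go to Carrow, Harke.

Galen: 2, Eskel: 20, Farrow: 5, Harke: 4, Carrow: 14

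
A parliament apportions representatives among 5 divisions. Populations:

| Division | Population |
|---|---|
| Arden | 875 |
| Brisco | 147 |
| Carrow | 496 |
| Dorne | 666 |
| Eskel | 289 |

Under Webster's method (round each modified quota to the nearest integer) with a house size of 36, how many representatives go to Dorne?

Standard divisor 2473/36 ≈ 68.694; standard quotas: Arden 12.738, Brisco 2.140, Carrow 7.220, Dorne 9.695, Eskel 4.207.
Rounding to the nearest integer gives Arden 13, Brisco 2, Carrow 7, Dorne 10, Eskel 4 — total 36, matching the house size, so no adjustment is needed.
Dorne receives 10.

10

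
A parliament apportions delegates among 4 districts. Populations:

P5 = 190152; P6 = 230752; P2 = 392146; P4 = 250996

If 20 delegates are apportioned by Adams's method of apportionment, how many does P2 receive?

7

Standard divisor 1064046/20 ≈ 53202.3; standard quotas: P5 3.574, P6 4.337, P2 7.371, P4 4.718.
Rounding up gives 4, 5, 8, 5 = 22 seats, so the divisor must be adjusted.
With modified divisor 60200: modified quotas P5 3.159, P6 3.833, P2 6.514, P4 4.169.
Rounding up: P5 4, P6 4, P2 7, P4 5 (total 20).
P2 receives 7.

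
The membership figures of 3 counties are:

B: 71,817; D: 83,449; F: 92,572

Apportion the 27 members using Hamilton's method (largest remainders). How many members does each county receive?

The standard divisor is 247838/27 ≈ 9179.185.
Standard quotas: B 7.8239, D 9.0911, F 10.0850.
Lower quotas: B 7, D 9, F 10 (sum 26, leaving 1 seat).
Remainders in descending order: B 0.8239, D 0.0911, F 0.0850.
Largest remainder: B receives the extra seat.

B 8, D 9, F 10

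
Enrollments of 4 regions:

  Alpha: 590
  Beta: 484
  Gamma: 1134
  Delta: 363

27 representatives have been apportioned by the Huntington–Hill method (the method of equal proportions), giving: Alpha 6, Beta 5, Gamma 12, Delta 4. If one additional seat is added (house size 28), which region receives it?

Alpha

Priority for the next seat is population ÷ (√(s·(s+1))).
Priorities: Alpha 91.039, Beta 88.366, Gamma 90.793, Delta 81.169.
Highest priority: Alpha.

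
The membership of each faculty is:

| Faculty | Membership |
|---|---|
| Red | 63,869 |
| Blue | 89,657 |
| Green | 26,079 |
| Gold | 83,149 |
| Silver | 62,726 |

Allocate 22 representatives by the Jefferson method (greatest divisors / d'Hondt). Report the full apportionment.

Standard divisor 325480/22 ≈ 14794.545; standard quotas: Red 4.317, Blue 6.060, Green 1.763, Gold 5.620, Silver 4.240.
Rounding down gives 4, 6, 1, 5, 4 = 20 seats, so the divisor must be adjusted.
With modified divisor 12900: modified quotas Red 4.951, Blue 6.950, Green 2.022, Gold 6.446, Silver 4.862.
Rounding down: Red 4, Blue 6, Green 2, Gold 6, Silver 4 (total 22).

Red 4; Blue 6; Green 2; Gold 6; Silver 4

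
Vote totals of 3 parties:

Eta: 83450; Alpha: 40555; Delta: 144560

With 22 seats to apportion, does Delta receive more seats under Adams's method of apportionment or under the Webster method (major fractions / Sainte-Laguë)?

Webster

Adams: Eta 7, Alpha 4, Delta 11.
Webster: Eta 7, Alpha 3, Delta 12.
Delta gets 11 under Adams and 12 under Webster.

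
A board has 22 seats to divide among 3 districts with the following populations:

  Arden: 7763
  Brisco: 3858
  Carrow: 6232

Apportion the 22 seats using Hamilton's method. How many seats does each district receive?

Arden: 9; Brisco: 5; Carrow: 8

The standard divisor is 17853/22 ≈ 811.5.
Standard quotas: Arden 9.5662, Brisco 4.7542, Carrow 7.6796.
Lower quotas: Arden 9, Brisco 4, Carrow 7 (sum 20, leaving 2 seats).
Remainders in descending order: Brisco 0.7542, Carrow 0.6796, Arden 0.5662.
Largest remainders: Brisco, Carrow receive the extra seats.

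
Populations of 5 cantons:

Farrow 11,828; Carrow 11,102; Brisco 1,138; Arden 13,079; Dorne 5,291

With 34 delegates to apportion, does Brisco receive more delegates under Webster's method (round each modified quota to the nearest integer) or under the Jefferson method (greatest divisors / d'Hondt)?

Webster

Webster: Farrow 9, Carrow 9, Brisco 1, Arden 11, Dorne 4.
Jefferson: Farrow 10, Carrow 9, Brisco 0, Arden 11, Dorne 4.
Brisco gets 1 under Webster and 0 under Jefferson.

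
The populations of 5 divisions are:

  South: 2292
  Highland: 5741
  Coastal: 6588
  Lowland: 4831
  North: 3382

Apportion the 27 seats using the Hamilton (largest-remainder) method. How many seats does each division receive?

Standard divisor: 22834 ÷ 27 ≈ 845.704.
Standard quotas: South 2.7102, Highland 6.7884, Coastal 7.7900, Lowland 5.7124, North 3.9990.
Lower quotas: South 2, Highland 6, Coastal 7, Lowland 5, North 3 (sum 23, leaving 4 seats).
Remainders in descending order: North 0.9990, Coastal 0.7900, Highland 0.7884, Lowland 0.7124, South 0.7102.
Largest remainders: North, Coastal, Highland, Lowland receive the extra seats.

South=2, Highland=7, Coastal=8, Lowland=6, North=4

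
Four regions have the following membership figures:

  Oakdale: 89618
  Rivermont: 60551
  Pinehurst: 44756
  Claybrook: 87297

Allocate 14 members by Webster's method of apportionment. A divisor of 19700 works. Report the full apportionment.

Oakdale 5; Rivermont 3; Pinehurst 2; Claybrook 4

With modified divisor 19700: modified quotas Oakdale 4.549, Rivermont 3.074, Pinehurst 2.272, Claybrook 4.431.
Rounding to the nearest integer: Oakdale 5, Rivermont 3, Pinehurst 2, Claybrook 4 (total 14).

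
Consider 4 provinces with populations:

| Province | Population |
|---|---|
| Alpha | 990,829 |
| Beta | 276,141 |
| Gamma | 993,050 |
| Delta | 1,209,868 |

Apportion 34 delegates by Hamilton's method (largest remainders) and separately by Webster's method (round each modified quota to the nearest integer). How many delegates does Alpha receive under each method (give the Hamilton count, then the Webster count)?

10 and 9

Hamilton: Alpha 10, Beta 2, Gamma 10, Delta 12.
Webster: Alpha 9, Beta 3, Gamma 10, Delta 12.
Alpha gets 10 under Hamilton and 9 under Webster.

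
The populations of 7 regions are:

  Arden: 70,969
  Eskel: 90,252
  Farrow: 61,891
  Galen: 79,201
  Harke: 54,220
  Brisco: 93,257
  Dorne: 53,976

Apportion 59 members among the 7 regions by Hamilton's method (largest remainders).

Arden=8; Eskel=11; Farrow=7; Galen=9; Harke=7; Brisco=11; Dorne=6

Standard divisor: 503766 ÷ 59 ≈ 8538.407.
Standard quotas: Arden 8.3117, Eskel 10.5701, Farrow 7.2485, Galen 9.2759, Harke 6.3501, Brisco 10.9221, Dorne 6.3216.
Lower quotas: Arden 8, Eskel 10, Farrow 7, Galen 9, Harke 6, Brisco 10, Dorne 6 (sum 56, leaving 3 seats).
Remainders in descending order: Brisco 0.9221, Eskel 0.5701, Harke 0.3501, Dorne 0.3216, Arden 0.3117, Galen 0.2759, Farrow 0.2485.
The surplus seats go to Brisco, Eskel, Harke.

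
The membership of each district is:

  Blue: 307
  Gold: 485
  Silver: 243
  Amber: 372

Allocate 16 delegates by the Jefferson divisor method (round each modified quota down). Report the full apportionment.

Blue 3, Gold 6, Silver 3, Amber 4

Standard divisor 1407/16 ≈ 87.938; standard quotas: Blue 3.491, Gold 5.515, Silver 2.763, Amber 4.230.
Rounding down gives 3, 5, 2, 4 = 14 seats, so the divisor must be adjusted.
With modified divisor 80: modified quotas Blue 3.837, Gold 6.062, Silver 3.038, Amber 4.650.
Rounding down: Blue 3, Gold 6, Silver 3, Amber 4 (total 16).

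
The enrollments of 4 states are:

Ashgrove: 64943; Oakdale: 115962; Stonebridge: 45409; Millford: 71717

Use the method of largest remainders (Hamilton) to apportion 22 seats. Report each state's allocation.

Ashgrove 5; Oakdale 9; Stonebridge 3; Millford 5

Standard divisor: 298031 ÷ 22 ≈ 13546.864.
Standard quotas: Ashgrove 4.7940, Oakdale 8.5601, Stonebridge 3.3520, Millford 5.2940.
Lower quotas: Ashgrove 4, Oakdale 8, Stonebridge 3, Millford 5 (sum 20, leaving 2 seats).
Remainders in descending order: Ashgrove 0.7940, Oakdale 0.5601, Stonebridge 0.3520, Millford 0.2940.
The surplus seats go to Ashgrove, Oakdale.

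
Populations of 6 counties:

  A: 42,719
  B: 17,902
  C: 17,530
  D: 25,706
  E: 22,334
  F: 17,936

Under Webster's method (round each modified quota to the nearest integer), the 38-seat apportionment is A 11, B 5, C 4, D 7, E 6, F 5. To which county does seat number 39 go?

Priority for the next seat is population ÷ (current seats + 0.5).
Priorities: A 3714.696, B 3254.909, C 3895.556, D 3427.467, E 3436.000, F 3261.091.
Highest priority: C.

C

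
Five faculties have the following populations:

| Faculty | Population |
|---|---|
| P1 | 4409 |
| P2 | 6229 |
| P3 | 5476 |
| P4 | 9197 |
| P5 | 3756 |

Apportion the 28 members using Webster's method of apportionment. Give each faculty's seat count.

P1 4, P2 6, P3 5, P4 9, P5 4

Standard divisor 29067/28 ≈ 1038.107; standard quotas: P1 4.247, P2 6.000, P3 5.275, P4 8.859, P5 3.618.
Rounding to the nearest integer gives P1 4, P2 6, P3 5, P4 9, P5 4 — total 28, matching the house size, so no adjustment is needed.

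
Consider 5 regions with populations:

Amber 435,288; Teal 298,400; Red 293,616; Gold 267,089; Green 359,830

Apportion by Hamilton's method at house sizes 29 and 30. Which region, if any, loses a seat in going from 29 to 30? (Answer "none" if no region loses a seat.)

At 29 seats: Amber 8, Teal 5, Red 5, Gold 5, Green 6.
At 30 seats: Amber 8, Teal 5, Red 5, Gold 5, Green 7.
No region's allocation decreased.

none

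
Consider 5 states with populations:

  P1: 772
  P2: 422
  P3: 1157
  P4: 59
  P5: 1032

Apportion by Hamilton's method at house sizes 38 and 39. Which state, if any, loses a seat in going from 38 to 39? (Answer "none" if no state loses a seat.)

P4

At 38 seats: P1 8, P2 5, P3 13, P4 1, P5 11.
At 39 seats: P1 9, P2 5, P3 13, P4 0, P5 12.
P4 drops from 1 to 0.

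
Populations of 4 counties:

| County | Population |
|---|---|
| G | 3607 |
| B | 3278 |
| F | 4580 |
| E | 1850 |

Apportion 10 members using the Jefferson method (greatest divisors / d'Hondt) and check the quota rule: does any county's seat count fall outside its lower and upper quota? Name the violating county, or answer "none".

Standard quotas: G 2.709, B 2.462, F 3.440, E 1.389.
Jefferson allocation: G 3, B 2, F 4, E 1.
Every allocation lies between the lower and upper quota.

none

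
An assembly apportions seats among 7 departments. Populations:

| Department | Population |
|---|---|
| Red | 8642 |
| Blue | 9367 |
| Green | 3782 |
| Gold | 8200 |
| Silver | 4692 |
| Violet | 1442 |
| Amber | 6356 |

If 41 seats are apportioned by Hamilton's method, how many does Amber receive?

The standard divisor is 42481/41 ≈ 1036.122.
Standard quotas: Red 8.3407, Blue 9.0404, Green 3.6501, Gold 7.9141, Silver 4.5284, Violet 1.3917, Amber 6.1344.
Lower quotas: Red 8, Blue 9, Green 3, Gold 7, Silver 4, Violet 1, Amber 6 (sum 38, leaving 3 seats).
Remainders in descending order: Gold 0.9141, Green 0.6501, Silver 0.5284, Violet 0.3917, Red 0.3407, Amber 0.1344, Blue 0.0404.
The surplus seats go to Gold, Green, Silver.
Amber receives 6.

6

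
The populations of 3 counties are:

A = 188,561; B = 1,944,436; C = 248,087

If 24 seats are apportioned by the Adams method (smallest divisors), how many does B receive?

19

Standard divisor 2381084/24 ≈ 99211.833; standard quotas: A 1.901, B 19.599, C 2.501.
Rounding up gives 2, 20, 3 = 25 seats, so the divisor must be adjusted.
With modified divisor 105200: modified quotas A 1.792, B 18.483, C 2.358.
Rounding up: A 2, B 19, C 3 (total 24).
B receives 19.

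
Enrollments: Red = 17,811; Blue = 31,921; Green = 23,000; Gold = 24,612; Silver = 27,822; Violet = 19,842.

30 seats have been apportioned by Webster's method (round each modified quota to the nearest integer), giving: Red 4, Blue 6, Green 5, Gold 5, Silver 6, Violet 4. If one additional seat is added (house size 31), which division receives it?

Priority for the next seat is population ÷ (current seats + 0.5).
Priorities: Red 3958.000, Blue 4910.923, Green 4181.818, Gold 4474.909, Silver 4280.308, Violet 4409.333.
Highest priority: Blue.

Blue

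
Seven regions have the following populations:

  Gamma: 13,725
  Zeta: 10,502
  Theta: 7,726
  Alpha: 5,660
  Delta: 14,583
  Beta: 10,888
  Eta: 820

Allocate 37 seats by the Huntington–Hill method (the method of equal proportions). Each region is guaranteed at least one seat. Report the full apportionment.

With divisor 1723: modified quotas Gamma 7.966, Zeta 6.095, Theta 4.484, Alpha 3.285, Delta 8.464, Beta 6.319, Eta 0.476.
Geometric-mean thresholds: Gamma √(7·8)=7.483, Zeta √(6·7)=6.481, Theta √(4·5)=4.472, Alpha √(3·4)=3.464, Delta √(8·9)=8.485, Beta √(6·7)=6.481, Eta (min 1).
Each quota rounded against its threshold gives Gamma 8, Zeta 6, Theta 5, Alpha 3, Delta 8, Beta 6, Eta 1 (total 37).

Gamma: 8; Zeta: 6; Theta: 5; Alpha: 3; Delta: 8; Beta: 6; Eta: 1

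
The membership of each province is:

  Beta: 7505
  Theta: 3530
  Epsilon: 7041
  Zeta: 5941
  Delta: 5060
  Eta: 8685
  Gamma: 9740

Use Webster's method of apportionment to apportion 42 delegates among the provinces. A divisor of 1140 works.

Beta 7, Theta 3, Epsilon 6, Zeta 5, Delta 4, Eta 8, Gamma 9

With modified divisor 1140: modified quotas Beta 6.583, Theta 3.096, Epsilon 6.176, Zeta 5.211, Delta 4.439, Eta 7.618, Gamma 8.544.
Rounding to the nearest integer: Beta 7, Theta 3, Epsilon 6, Zeta 5, Delta 4, Eta 8, Gamma 9 (total 42).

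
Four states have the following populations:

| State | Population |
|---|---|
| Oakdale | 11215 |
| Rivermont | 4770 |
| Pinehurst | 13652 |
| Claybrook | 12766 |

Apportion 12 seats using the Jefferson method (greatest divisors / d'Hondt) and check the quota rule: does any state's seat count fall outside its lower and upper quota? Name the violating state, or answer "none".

none

Standard quotas: Oakdale 3.174, Rivermont 1.350, Pinehurst 3.864, Claybrook 3.613.
Jefferson allocation: Oakdale 3, Rivermont 1, Pinehurst 4, Claybrook 4.
Every allocation lies between the lower and upper quota.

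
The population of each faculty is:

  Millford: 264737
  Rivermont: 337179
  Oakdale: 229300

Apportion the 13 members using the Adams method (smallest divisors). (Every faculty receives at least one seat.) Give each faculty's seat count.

Millford 4, Rivermont 5, Oakdale 4

Standard divisor 831216/13 ≈ 63939.692; standard quotas: Millford 4.140, Rivermont 5.273, Oakdale 3.586.
Rounding up gives 5, 6, 4 = 15 seats, so the divisor must be adjusted.
With modified divisor 71900: modified quotas Millford 3.682, Rivermont 4.690, Oakdale 3.189.
Rounding up: Millford 4, Rivermont 5, Oakdale 4 (total 13).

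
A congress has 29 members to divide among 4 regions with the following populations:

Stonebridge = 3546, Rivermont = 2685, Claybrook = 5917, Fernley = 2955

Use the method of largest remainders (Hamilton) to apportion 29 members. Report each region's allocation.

Total 15103; standard divisor 15103/29 ≈ 520.793.
Standard quotas: Stonebridge 6.8088, Rivermont 5.1556, Claybrook 11.3615, Fernley 5.6740.
Lower quotas: Stonebridge 6, Rivermont 5, Claybrook 11, Fernley 5 (sum 27, leaving 2 seats).
Remainders in descending order: Stonebridge 0.8088, Fernley 0.6740, Claybrook 0.3615, Rivermont 0.1556.
Largest remainders: Stonebridge, Fernley receive the extra seats.

Stonebridge=7, Rivermont=5, Claybrook=11, Fernley=6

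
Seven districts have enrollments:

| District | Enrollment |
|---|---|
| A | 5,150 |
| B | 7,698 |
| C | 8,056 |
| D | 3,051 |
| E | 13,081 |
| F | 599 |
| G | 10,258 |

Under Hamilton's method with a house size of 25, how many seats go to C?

Total 47893; standard divisor 47893/25 ≈ 1915.72.
Standard quotas: A 2.6883, B 4.0183, C 4.2052, D 1.5926, E 6.8282, F 0.3127, G 5.3546.
Lower quotas: A 2, B 4, C 4, D 1, E 6, F 0, G 5 (sum 22, leaving 3 seats).
Remainders in descending order: E 0.8282, A 0.6883, D 0.5926, G 0.3546, F 0.3127, C 0.2052, B 0.0183.
The surplus seats go to E, A, D.
C receives 4.

4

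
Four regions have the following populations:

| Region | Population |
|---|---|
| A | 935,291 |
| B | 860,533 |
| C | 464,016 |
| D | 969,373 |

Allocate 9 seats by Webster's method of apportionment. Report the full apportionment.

A 3; B 2; C 1; D 3

Standard divisor 3229213/9 ≈ 358801.444; standard quotas: A 2.607, B 2.398, C 1.293, D 2.702.
Rounding to the nearest integer gives A 3, B 2, C 1, D 3 — total 9, matching the house size, so no adjustment is needed.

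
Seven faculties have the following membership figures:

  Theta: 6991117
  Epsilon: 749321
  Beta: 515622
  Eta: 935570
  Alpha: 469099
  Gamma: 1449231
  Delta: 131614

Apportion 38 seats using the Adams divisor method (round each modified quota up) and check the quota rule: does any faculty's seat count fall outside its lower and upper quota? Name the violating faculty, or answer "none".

Theta

Standard quotas: Theta 23.632, Epsilon 2.533, Beta 1.743, Eta 3.163, Alpha 1.586, Gamma 4.899, Delta 0.445.
Adams allocation: Theta 22, Epsilon 3, Beta 2, Eta 3, Alpha 2, Gamma 5, Delta 1.
Theta has quota 23.632 (lower 23, upper 24) but receives 22 — outside the quota interval.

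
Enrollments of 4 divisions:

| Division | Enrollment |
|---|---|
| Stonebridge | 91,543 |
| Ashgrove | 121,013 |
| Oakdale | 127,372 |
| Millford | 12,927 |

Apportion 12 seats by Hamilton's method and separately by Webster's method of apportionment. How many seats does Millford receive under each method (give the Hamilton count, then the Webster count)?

Hamilton: Stonebridge 3, Ashgrove 4, Oakdale 4, Millford 1.
Webster: Stonebridge 3, Ashgrove 4, Oakdale 5, Millford 0.
Millford gets 1 under Hamilton and 0 under Webster.

1 and 0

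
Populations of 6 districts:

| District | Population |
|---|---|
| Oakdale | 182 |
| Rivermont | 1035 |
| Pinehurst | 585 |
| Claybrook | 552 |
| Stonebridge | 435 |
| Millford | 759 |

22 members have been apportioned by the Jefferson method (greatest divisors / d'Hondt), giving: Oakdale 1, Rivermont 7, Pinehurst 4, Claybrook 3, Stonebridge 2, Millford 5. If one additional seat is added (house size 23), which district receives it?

Stonebridge

Priority for the next seat is population ÷ (current seats + 1).
Priorities: Oakdale 91.000, Rivermont 129.375, Pinehurst 117.000, Claybrook 138.000, Stonebridge 145.000, Millford 126.500.
Highest priority: Stonebridge.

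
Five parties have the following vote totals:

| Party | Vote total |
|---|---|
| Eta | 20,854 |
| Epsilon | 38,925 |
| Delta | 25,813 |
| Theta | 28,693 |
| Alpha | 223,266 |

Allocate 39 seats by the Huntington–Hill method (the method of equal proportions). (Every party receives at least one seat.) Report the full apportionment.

Eta=2; Epsilon=5; Delta=3; Theta=3; Alpha=26

With divisor 8609: modified quotas Eta 2.422, Epsilon 4.521, Delta 2.998, Theta 3.333, Alpha 25.934.
Geometric-mean thresholds: Eta √(2·3)=2.449, Epsilon √(4·5)=4.472, Delta √(2·3)=2.449, Theta √(3·4)=3.464, Alpha √(25·26)=25.495.
Each quota rounded against its threshold gives Eta 2, Epsilon 5, Delta 3, Theta 3, Alpha 26 (total 39).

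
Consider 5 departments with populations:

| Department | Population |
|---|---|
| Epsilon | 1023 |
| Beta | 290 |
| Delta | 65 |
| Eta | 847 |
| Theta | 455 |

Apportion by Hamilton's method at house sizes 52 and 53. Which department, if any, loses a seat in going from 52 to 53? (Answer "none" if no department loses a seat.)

none

At 52 seats: Epsilon 20, Beta 6, Delta 1, Eta 16, Theta 9.
At 53 seats: Epsilon 20, Beta 6, Delta 1, Eta 17, Theta 9.
No department's allocation decreased.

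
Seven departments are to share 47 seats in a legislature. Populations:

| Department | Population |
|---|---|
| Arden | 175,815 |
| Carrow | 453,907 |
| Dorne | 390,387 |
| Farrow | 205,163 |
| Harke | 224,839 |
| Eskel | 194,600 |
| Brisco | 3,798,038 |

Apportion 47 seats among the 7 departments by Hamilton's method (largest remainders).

Total 5442749; standard divisor 5442749/47 ≈ 115803.17.
Standard quotas: Arden 1.5182, Carrow 3.9196, Dorne 3.3711, Farrow 1.7717, Harke 1.9416, Eskel 1.6804, Brisco 32.7974.
Lower quotas: Arden 1, Carrow 3, Dorne 3, Farrow 1, Harke 1, Eskel 1, Brisco 32 (sum 42, leaving 5 seats).
Remainders in descending order: Harke 0.9416, Carrow 0.9196, Brisco 0.7974, Farrow 0.7717, Eskel 0.6804, Arden 0.5182, Dorne 0.3711.
Largest remainders: Harke, Carrow, Brisco, Farrow, Eskel receive the extra seats.

Arden=1, Carrow=4, Dorne=3, Farrow=2, Harke=2, Eskel=2, Brisco=33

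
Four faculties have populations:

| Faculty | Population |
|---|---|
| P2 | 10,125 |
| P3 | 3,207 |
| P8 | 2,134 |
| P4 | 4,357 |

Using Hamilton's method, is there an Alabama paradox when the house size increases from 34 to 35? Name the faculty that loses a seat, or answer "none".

P3

At 34 seats: P2 17, P3 6, P8 4, P4 7.
At 35 seats: P2 18, P3 5, P8 4, P4 8.
P3 drops from 6 to 5.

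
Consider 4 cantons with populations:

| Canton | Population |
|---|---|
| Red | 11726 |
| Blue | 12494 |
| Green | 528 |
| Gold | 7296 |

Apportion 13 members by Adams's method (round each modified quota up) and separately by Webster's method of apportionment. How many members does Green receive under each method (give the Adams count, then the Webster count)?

Adams: Red 4, Blue 5, Green 1, Gold 3.
Webster: Red 5, Blue 5, Green 0, Gold 3.
Green gets 1 under Adams and 0 under Webster.

1 and 0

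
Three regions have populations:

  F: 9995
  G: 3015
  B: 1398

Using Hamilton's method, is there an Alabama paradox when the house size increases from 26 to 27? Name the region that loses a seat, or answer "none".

B

At 26 seats: F 18, G 5, B 3.
At 27 seats: F 19, G 6, B 2.
B drops from 3 to 2.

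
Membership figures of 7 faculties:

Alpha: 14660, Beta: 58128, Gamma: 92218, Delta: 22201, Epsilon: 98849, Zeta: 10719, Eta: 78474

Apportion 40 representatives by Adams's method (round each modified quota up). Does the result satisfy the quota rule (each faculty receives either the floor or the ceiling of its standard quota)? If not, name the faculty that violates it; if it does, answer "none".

Standard quotas: Alpha 1.563, Beta 6.196, Gamma 9.830, Delta 2.367, Epsilon 10.537, Zeta 1.143, Eta 8.365.
Adams allocation: Alpha 2, Beta 6, Gamma 9, Delta 3, Epsilon 10, Zeta 2, Eta 8.
Every allocation lies between the lower and upper quota.

none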